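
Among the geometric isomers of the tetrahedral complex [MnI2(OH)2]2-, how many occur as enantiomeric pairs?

In a tetrahedral complex all four positions are equivalent and every pair of ligands is adjacent — there is no cis/trans distinction.
Only one geometric arrangement is possible.

0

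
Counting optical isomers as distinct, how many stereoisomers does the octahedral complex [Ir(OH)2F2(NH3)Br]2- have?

In an octahedral complex each vertex has one trans partner and four cis neighbours.
Systematic placement gives 6 geometric isomers: OH trans, F cis; OH cis, F cis (3 arrangements, 2 chiral); OH trans, F trans; OH cis, F trans.
Of these, 2 lack any improper symmetry element and so occur as enantiomeric pairs, giving 6 + 2 = 8 stereoisomers in total.

8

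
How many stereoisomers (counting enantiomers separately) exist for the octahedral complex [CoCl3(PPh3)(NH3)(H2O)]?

5

In an octahedral complex each vertex has one trans partner and four cis neighbours.
There are 4 geometric isomers: Cl mer (3 arrangements); Cl fac (chiral).
One of these lacks any improper symmetry element and so occurs as an enantiomeric pair, giving 4 + 1 = 5 stereoisomers in total.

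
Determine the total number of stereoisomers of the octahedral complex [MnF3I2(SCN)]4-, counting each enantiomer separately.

The six octahedral sites form three mutually perpendicular trans pairs.
The distinct arrangements are (3 in all): F mer, I cis; F mer, I trans; F fac, I cis.
Each arrangement has an internal mirror plane or centre of symmetry, so none is chiral.

3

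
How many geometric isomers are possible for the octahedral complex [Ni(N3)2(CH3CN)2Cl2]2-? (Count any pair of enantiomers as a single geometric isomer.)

5

Systematic placement gives 5 geometric isomers: N3 trans, CH3CN trans, Cl trans; N3 cis, CH3CN trans, Cl cis; N3 trans, CH3CN cis, Cl cis; N3 cis, CH3CN cis, Cl cis (chiral); N3 cis, CH3CN cis, Cl trans.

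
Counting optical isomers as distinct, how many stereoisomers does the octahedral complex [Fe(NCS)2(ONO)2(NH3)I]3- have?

8

The six octahedral sites form three mutually perpendicular trans pairs.
The distinct arrangements are (6 in all): NCS cis, ONO trans; NCS cis, ONO cis (3 arrangements, 2 chiral); NCS trans, ONO trans; NCS trans, ONO cis.
Of these, 2 lack any improper symmetry element and so occur as enantiomeric pairs, giving 6 + 2 = 8 stereoisomers in total.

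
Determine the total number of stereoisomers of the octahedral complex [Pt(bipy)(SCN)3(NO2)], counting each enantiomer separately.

2

The six octahedral sites form three mutually perpendicular trans pairs.
Each bipy is bidentate and must span two cis positions.
The distinct arrangements are (2 in all): SCN fac; SCN mer.
Each arrangement has an internal mirror plane or centre of symmetry, so none is chiral.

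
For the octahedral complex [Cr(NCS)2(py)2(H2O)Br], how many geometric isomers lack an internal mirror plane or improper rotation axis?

2

An octahedron has six vertices in three trans pairs; every non-trans pair is cis.
The distinct arrangements are (6 in all): NCS trans, py trans; NCS cis, py cis (3 arrangements, 2 chiral); NCS cis, py trans; NCS trans, py cis.
Of these, 2 lack any improper symmetry element and so occur as enantiomeric pairs, giving 6 + 2 = 8 stereoisomers in total.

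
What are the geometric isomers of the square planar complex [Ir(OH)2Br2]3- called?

cis and trans

A square has two trans pairs of vertices; adjacent vertices are cis.
Working through the distinct placements yields 2 geometric isomers: OH cis; OH trans.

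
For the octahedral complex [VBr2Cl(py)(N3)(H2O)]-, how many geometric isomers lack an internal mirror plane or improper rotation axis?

6

Systematic enumeration (placing each ligand type in turn and discarding arrangements equivalent by rotation or reflection) gives 9 geometric isomers.
Of these, 6 lack any improper symmetry element and so occur as enantiomeric pairs, giving 9 + 6 = 15 stereoisomers in total.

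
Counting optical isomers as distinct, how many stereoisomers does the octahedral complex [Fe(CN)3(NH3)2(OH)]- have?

3

In an octahedral complex each vertex has one trans partner and four cis neighbours.
The distinct arrangements are (3 in all): CN mer, NH3 cis; CN mer, NH3 trans; CN fac, NH3 cis.
Each arrangement has an internal mirror plane or centre of symmetry, so none is chiral.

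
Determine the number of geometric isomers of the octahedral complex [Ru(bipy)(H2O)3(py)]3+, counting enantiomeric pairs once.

In an octahedral complex each vertex has one trans partner and four cis neighbours.
Each bipy is bidentate and must span two cis positions.
The distinct arrangements are (2 in all): H2O mer; H2O fac.

2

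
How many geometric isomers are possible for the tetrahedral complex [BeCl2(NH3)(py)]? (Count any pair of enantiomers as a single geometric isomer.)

1

In a tetrahedral complex all four positions are equivalent and every pair of ligands is adjacent — there is no cis/trans distinction.
Only one geometric arrangement is possible.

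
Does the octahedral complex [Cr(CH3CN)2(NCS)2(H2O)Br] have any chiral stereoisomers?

yes

In an octahedral complex each vertex has one trans partner and four cis neighbours.
Working through the distinct placements yields 6 geometric isomers: CH3CN cis, NCS trans; CH3CN cis, NCS cis (3 arrangements, 2 chiral); CH3CN trans, NCS trans; CH3CN trans, NCS cis.
Of these, 2 lack any improper symmetry element and so occur as enantiomeric pairs, giving 6 + 2 = 8 stereoisomers in total.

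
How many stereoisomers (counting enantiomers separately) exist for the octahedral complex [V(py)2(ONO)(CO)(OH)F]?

An octahedron has six vertices in three trans pairs; every non-trans pair is cis.
Systematic enumeration (placing each ligand type in turn and discarding arrangements equivalent by rotation or reflection) gives 9 geometric isomers.
Of these, 6 lack any improper symmetry element and so occur as enantiomeric pairs, giving 9 + 6 = 15 stereoisomers in total.

15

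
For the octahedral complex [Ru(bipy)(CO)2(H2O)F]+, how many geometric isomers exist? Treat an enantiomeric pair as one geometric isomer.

Each bipy is bidentate and must span two cis positions.
Systematic placement gives 4 geometric isomers: CO trans; CO cis (3 arrangements, 2 chiral).

4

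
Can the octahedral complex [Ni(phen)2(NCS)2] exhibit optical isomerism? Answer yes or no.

In an octahedral complex each vertex has one trans partner and four cis neighbours.
Each phen is bidentate and must span two cis positions.
Working through the distinct placements yields 2 geometric isomers: NCS trans; NCS cis (chiral).
One of these lacks any improper symmetry element and so occurs as an enantiomeric pair, giving 2 + 1 = 3 stereoisomers in total.

yes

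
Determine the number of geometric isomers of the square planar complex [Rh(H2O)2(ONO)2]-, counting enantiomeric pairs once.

2

There are 2 geometric isomers: H2O cis; H2O trans.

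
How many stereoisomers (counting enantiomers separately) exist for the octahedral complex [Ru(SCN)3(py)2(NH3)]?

In an octahedral complex each vertex has one trans partner and four cis neighbours.
The distinct arrangements are (3 in all): SCN mer, py trans; SCN fac, py cis; SCN mer, py cis.
Each arrangement has an internal mirror plane or centre of symmetry, so none is chiral.

3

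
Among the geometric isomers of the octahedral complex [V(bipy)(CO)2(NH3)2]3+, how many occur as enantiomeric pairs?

Each bipy is bidentate and must span two cis positions.
Working through the distinct placements yields 3 geometric isomers: CO trans, NH3 cis; CO cis, NH3 cis (chiral); CO cis, NH3 trans.
One of these lacks any improper symmetry element and so occurs as an enantiomeric pair, giving 3 + 1 = 4 stereoisomers in total.

1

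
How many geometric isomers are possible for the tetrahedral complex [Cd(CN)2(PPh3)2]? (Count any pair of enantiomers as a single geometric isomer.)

In a tetrahedral complex all four positions are equivalent and every pair of ligands is adjacent — there is no cis/trans distinction.
Only one geometric arrangement is possible.

1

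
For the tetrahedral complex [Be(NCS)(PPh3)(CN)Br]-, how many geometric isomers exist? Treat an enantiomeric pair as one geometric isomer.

In a tetrahedral complex all four positions are equivalent and every pair of ligands is adjacent — there is no cis/trans distinction.
Only one geometric arrangement is possible; it has no improper symmetry element, so it exists as a pair of enantiomers (2 stereoisomers).

1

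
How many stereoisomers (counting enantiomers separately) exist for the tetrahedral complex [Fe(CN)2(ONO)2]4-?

All four vertices of a tetrahedron are equivalent and mutually adjacent, so cis/trans isomerism cannot arise.
Only one geometric arrangement is possible.

1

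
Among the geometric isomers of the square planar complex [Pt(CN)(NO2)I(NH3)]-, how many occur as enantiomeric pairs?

There are 3 geometric isomers: (CN/NH3 trans, I/NO2 trans); (CN/NO2 trans, I/NH3 trans); (CN/I trans, NH3/NO2 trans).
Each arrangement has an internal mirror plane or centre of symmetry, so none is chiral.

0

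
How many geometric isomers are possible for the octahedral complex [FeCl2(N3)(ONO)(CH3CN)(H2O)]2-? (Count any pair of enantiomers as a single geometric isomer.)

9

Exhaustive case analysis gives 9 geometric isomers.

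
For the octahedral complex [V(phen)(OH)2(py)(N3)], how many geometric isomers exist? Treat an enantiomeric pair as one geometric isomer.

The six octahedral sites form three mutually perpendicular trans pairs.
Each phen is bidentate and must span two cis positions.
Systematic placement gives 4 geometric isomers: OH cis (3 arrangements, 2 chiral); OH trans.

4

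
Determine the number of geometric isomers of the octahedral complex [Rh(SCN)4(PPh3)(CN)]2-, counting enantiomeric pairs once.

The six octahedral sites form three mutually perpendicular trans pairs.
There are 2 geometric isomers: PPh3 and CN mutually trans; PPh3 and CN mutually cis.

2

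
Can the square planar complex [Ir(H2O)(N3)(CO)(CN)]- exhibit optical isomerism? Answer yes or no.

no

In a square planar complex each vertex has one trans partner and two cis neighbours.
Systematic placement gives 3 geometric isomers: (CN/H2O trans, CO/N3 trans); (CN/N3 trans, CO/H2O trans); (CN/CO trans, H2O/N3 trans).
Each arrangement has an internal mirror plane or centre of symmetry, so none is chiral.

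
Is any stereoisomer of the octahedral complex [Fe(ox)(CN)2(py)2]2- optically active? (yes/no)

yes

Each ox is bidentate and must span two cis positions.
Systematic placement gives 3 geometric isomers: CN trans, py cis; CN cis, py trans; CN cis, py cis (chiral).
One of these lacks any improper symmetry element and so occurs as an enantiomeric pair, giving 3 + 1 = 4 stereoisomers in total.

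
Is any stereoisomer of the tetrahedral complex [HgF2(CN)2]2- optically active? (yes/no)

In a tetrahedral complex all four positions are equivalent and every pair of ligands is adjacent — there is no cis/trans distinction.
Only one geometric arrangement is possible.

no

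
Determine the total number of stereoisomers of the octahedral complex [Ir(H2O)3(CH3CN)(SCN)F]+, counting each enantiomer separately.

5

In an octahedral complex each vertex has one trans partner and four cis neighbours.
Working through the distinct placements yields 4 geometric isomers: H2O mer (3 arrangements); H2O fac (chiral).
One of these lacks any improper symmetry element and so occurs as an enantiomeric pair, giving 4 + 1 = 5 stereoisomers in total.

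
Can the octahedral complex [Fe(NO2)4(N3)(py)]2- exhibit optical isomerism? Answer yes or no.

The distinct arrangements are (2 in all): N3 and py mutually cis; N3 and py mutually trans.
Each arrangement has an internal mirror plane or centre of symmetry, so none is chiral.

no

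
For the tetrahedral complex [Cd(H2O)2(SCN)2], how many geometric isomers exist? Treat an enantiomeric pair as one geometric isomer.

All four vertices of a tetrahedron are equivalent and mutually adjacent, so cis/trans isomerism cannot arise.
Only one geometric arrangement is possible.

1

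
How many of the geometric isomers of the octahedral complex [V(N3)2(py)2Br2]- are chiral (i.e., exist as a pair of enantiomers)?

There are 5 geometric isomers: N3 trans, py trans, Br trans; N3 cis, py cis, Br trans; N3 cis, py trans, Br cis; N3 cis, py cis, Br cis (chiral); N3 trans, py cis, Br cis.
One of these lacks any improper symmetry element and so occurs as an enantiomeric pair, giving 5 + 1 = 6 stereoisomers in total.

1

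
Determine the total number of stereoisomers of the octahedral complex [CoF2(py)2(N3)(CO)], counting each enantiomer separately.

8

An octahedron has six vertices in three trans pairs; every non-trans pair is cis.
Working through the distinct placements yields 6 geometric isomers: F cis, py trans; F cis, py cis (3 arrangements, 2 chiral); F trans, py trans; F trans, py cis.
Of these, 2 lack any improper symmetry element and so occur as enantiomeric pairs, giving 6 + 2 = 8 stereoisomers in total.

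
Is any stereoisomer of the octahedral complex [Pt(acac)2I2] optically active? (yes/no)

Each acac is bidentate and must span two cis positions.
The distinct arrangements are (2 in all): I trans; I cis (chiral).
One of these lacks any improper symmetry element and so occurs as an enantiomeric pair, giving 2 + 1 = 3 stereoisomers in total.

yes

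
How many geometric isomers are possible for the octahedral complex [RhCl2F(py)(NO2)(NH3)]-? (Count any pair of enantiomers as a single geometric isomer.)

In an octahedral complex each vertex has one trans partner and four cis neighbours.
Placing the ligands in turn and identifying arrangements related by rotation or reflection leaves 9 distinct geometric isomers.

9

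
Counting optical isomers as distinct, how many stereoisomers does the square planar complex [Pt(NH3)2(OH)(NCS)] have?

A square has two trans pairs of vertices; adjacent vertices are cis.
Systematic placement gives 2 geometric isomers: NH3 cis; NH3 trans.
Each arrangement has an internal mirror plane or centre of symmetry, so none is chiral.

2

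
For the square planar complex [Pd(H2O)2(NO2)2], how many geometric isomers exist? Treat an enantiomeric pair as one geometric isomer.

In a square planar complex each vertex has one trans partner and two cis neighbours.
The distinct arrangements are (2 in all): H2O cis; H2O trans.

2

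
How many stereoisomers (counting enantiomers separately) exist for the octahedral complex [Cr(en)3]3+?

2

In an octahedral complex each vertex has one trans partner and four cis neighbours.
Each en is bidentate and must span two cis positions.
Only one geometric arrangement is possible; it has no improper symmetry element, so it exists as a pair of enantiomers (2 stereoisomers).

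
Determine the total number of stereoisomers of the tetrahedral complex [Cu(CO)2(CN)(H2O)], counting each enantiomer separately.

In a tetrahedral complex all four positions are equivalent and every pair of ligands is adjacent — there is no cis/trans distinction.
Only one geometric arrangement is possible.

1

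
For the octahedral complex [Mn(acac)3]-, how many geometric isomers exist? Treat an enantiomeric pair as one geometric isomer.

The six octahedral sites form three mutually perpendicular trans pairs.
Each acac is bidentate and must span two cis positions.
Only one geometric arrangement is possible; it has no improper symmetry element, so it exists as a pair of enantiomers (2 stereoisomers).

1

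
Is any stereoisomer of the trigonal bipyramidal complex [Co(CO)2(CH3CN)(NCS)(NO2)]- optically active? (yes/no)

Systematic enumeration (placing each ligand type in turn and discarding arrangements equivalent by rotation or reflection) gives 7 geometric isomers.
Of these, 3 lack any improper symmetry element and so occur as enantiomeric pairs, giving 7 + 3 = 10 stereoisomers in total.

yes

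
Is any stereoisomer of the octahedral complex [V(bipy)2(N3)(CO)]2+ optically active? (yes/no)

yes

An octahedron has six vertices in three trans pairs; every non-trans pair is cis.
Each bipy is bidentate and must span two cis positions.
Systematic placement gives 2 geometric isomers: N3 and CO mutually trans; N3 and CO mutually cis (chiral).
One of these lacks any improper symmetry element and so occurs as an enantiomeric pair, giving 2 + 1 = 3 stereoisomers in total.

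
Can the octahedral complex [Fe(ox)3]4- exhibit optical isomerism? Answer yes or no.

yes

An octahedron has six vertices in three trans pairs; every non-trans pair is cis.
Each ox is bidentate and must span two cis positions.
Only one geometric arrangement is possible; it has no improper symmetry element, so it exists as a pair of enantiomers (2 stereoisomers).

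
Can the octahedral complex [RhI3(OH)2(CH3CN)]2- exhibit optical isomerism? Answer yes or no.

no

The six octahedral sites form three mutually perpendicular trans pairs.
The distinct arrangements are (3 in all): I mer, OH trans; I fac, OH cis; I mer, OH cis.
Each arrangement has an internal mirror plane or centre of symmetry, so none is chiral.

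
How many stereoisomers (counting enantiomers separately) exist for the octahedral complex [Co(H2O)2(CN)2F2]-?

6

There are 5 geometric isomers: H2O trans, CN trans, F trans; H2O cis, CN trans, F cis; H2O trans, CN cis, F cis; H2O cis, CN cis, F cis (chiral); H2O cis, CN cis, F trans.
One of these lacks any improper symmetry element and so occurs as an enantiomeric pair, giving 5 + 1 = 6 stereoisomers in total.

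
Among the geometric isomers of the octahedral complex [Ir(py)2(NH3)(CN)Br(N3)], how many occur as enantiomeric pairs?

The six octahedral sites form three mutually perpendicular trans pairs.
Exhaustive case analysis gives 9 geometric isomers.
Of these, 6 lack any improper symmetry element and so occur as enantiomeric pairs, giving 9 + 6 = 15 stereoisomers in total.

6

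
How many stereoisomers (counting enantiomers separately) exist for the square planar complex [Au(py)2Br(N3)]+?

2

A square has two trans pairs of vertices; adjacent vertices are cis.
Working through the distinct placements yields 2 geometric isomers: py cis; py trans.
Each arrangement has an internal mirror plane or centre of symmetry, so none is chiral.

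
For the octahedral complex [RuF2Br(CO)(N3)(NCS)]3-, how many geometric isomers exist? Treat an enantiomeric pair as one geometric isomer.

9

An octahedron has six vertices in three trans pairs; every non-trans pair is cis.
Systematic enumeration (placing each ligand type in turn and discarding arrangements equivalent by rotation or reflection) gives 9 geometric isomers.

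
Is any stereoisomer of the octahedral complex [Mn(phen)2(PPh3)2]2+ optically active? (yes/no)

The six octahedral sites form three mutually perpendicular trans pairs.
Each phen is bidentate and must span two cis positions.
Working through the distinct placements yields 2 geometric isomers: PPh3 trans; PPh3 cis (chiral).
One of these lacks any improper symmetry element and so occurs as an enantiomeric pair, giving 2 + 1 = 3 stereoisomers in total.

yes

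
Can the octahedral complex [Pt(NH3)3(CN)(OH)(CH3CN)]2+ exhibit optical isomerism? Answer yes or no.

yes

The six octahedral sites form three mutually perpendicular trans pairs.
There are 4 geometric isomers: NH3 mer (3 arrangements); NH3 fac (chiral).
One of these lacks any improper symmetry element and so occurs as an enantiomeric pair, giving 4 + 1 = 5 stereoisomers in total.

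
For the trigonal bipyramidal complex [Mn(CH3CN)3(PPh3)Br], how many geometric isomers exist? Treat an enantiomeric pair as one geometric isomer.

4

A trigonal bipyramid has two axial and three equatorial sites, which are chemically inequivalent.
There are 4 geometric isomers: PPh3 equatorial, Br axial; PPh3 axial, Br axial; PPh3 equatorial, Br equatorial; PPh3 axial, Br equatorial.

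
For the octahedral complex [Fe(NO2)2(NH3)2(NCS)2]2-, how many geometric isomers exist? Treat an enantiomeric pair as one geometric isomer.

An octahedron has six vertices in three trans pairs; every non-trans pair is cis.
The distinct arrangements are (5 in all): NO2 trans, NH3 trans, NCS trans; NO2 cis, NH3 cis, NCS trans; NO2 trans, NH3 cis, NCS cis; NO2 cis, NH3 cis, NCS cis (chiral); NO2 cis, NH3 trans, NCS cis.

5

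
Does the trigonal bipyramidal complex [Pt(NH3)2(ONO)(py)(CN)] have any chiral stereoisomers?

yes

A trigonal bipyramid has two axial and three equatorial sites, which are chemically inequivalent.
Exhaustive case analysis gives 7 geometric isomers.
Of these, 3 lack any improper symmetry element and so occur as enantiomeric pairs, giving 7 + 3 = 10 stereoisomers in total.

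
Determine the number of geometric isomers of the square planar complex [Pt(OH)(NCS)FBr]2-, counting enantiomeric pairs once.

In a square planar complex each vertex has one trans partner and two cis neighbours.
The distinct arrangements are (3 in all): (Br/NCS trans, F/OH trans); (Br/OH trans, F/NCS trans); (Br/F trans, NCS/OH trans).

3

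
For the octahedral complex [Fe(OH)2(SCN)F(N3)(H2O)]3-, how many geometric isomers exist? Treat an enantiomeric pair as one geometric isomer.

9

An octahedron has six vertices in three trans pairs; every non-trans pair is cis.
Exhaustive case analysis gives 9 geometric isomers.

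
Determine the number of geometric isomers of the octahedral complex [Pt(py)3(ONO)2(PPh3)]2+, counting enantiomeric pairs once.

An octahedron has six vertices in three trans pairs; every non-trans pair is cis.
There are 3 geometric isomers: py mer, ONO trans; py mer, ONO cis; py fac, ONO cis.

3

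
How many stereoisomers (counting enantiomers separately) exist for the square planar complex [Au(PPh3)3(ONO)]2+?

1

Only one geometric arrangement is possible.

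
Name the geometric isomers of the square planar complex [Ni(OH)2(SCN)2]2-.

cis and trans

A square has two trans pairs of vertices; adjacent vertices are cis.
Working through the distinct placements yields 2 geometric isomers: OH cis; OH trans.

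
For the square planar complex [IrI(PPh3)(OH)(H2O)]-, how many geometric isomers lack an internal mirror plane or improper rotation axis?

In a square planar complex each vertex has one trans partner and two cis neighbours.
Systematic placement gives 3 geometric isomers: (H2O/OH trans, I/PPh3 trans); (H2O/PPh3 trans, I/OH trans); (H2O/I trans, OH/PPh3 trans).
Each arrangement has an internal mirror plane or centre of symmetry, so none is chiral.

0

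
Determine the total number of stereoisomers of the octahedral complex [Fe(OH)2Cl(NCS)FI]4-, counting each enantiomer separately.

Systematic enumeration (placing each ligand type in turn and discarding arrangements equivalent by rotation or reflection) gives 9 geometric isomers.
Of these, 6 lack any improper symmetry element and so occur as enantiomeric pairs, giving 9 + 6 = 15 stereoisomers in total.

15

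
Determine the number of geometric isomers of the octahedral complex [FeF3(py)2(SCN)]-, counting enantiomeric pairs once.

An octahedron has six vertices in three trans pairs; every non-trans pair is cis.
Systematic placement gives 3 geometric isomers: F mer, py trans; F mer, py cis; F fac, py cis.

3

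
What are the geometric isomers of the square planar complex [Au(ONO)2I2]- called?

Working through the distinct placements yields 2 geometric isomers: ONO cis; ONO trans.

cis and trans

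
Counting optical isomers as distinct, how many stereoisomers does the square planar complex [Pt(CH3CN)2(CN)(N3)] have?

2

A square has two trans pairs of vertices; adjacent vertices are cis.
Working through the distinct placements yields 2 geometric isomers: CH3CN cis; CH3CN trans.
Each arrangement has an internal mirror plane or centre of symmetry, so none is chiral.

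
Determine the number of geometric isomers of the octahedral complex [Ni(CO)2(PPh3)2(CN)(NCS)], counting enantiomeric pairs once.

6

There are 6 geometric isomers: CO cis, PPh3 trans; CO cis, PPh3 cis (3 arrangements, 2 chiral); CO trans, PPh3 trans; CO trans, PPh3 cis.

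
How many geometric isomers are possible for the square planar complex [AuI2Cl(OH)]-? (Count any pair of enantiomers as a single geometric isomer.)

A square has two trans pairs of vertices; adjacent vertices are cis.
There are 2 geometric isomers: I cis; I trans.

2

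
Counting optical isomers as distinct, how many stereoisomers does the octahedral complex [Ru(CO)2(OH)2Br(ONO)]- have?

There are 6 geometric isomers: CO cis, OH cis (3 arrangements, 2 chiral); CO cis, OH trans; CO trans, OH cis; CO trans, OH trans.
Of these, 2 lack any improper symmetry element and so occur as enantiomeric pairs, giving 6 + 2 = 8 stereoisomers in total.

8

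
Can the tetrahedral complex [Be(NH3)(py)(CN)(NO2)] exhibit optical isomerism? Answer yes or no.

All four vertices of a tetrahedron are equivalent and mutually adjacent, so cis/trans isomerism cannot arise.
Only one geometric arrangement is possible; it has no improper symmetry element, so it exists as a pair of enantiomers (2 stereoisomers).

yes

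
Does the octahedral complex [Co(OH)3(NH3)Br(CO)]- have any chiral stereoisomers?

yes

There are 4 geometric isomers: OH mer (3 arrangements); OH fac (chiral).
One of these lacks any improper symmetry element and so occurs as an enantiomeric pair, giving 4 + 1 = 5 stereoisomers in total.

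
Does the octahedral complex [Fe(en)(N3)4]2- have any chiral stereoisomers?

no

Each en is bidentate and must span two cis positions.
Only one geometric arrangement is possible.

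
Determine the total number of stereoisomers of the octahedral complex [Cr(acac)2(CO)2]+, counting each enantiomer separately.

3

In an octahedral complex each vertex has one trans partner and four cis neighbours.
Each acac is bidentate and must span two cis positions.
There are 2 geometric isomers: CO trans; CO cis (chiral).
One of these lacks any improper symmetry element and so occurs as an enantiomeric pair, giving 2 + 1 = 3 stereoisomers in total.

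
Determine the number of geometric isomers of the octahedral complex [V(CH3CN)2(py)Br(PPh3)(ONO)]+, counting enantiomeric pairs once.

9

Placing the ligands in turn and identifying arrangements related by rotation or reflection leaves 9 distinct geometric isomers.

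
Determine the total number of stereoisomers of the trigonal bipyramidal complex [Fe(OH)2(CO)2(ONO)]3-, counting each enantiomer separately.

6

In a trigonal bipyramid the two axial positions differ from the three equatorial ones.
Placing the ligands in turn and identifying arrangements related by rotation or reflection leaves 5 distinct geometric isomers.
One of these lacks any improper symmetry element and so occurs as an enantiomeric pair, giving 5 + 1 = 6 stereoisomers in total.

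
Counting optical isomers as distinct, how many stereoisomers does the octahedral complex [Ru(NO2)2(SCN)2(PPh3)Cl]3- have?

8

An octahedron has six vertices in three trans pairs; every non-trans pair is cis.
There are 6 geometric isomers: NO2 cis, SCN trans; NO2 cis, SCN cis (3 arrangements, 2 chiral); NO2 trans, SCN trans; NO2 trans, SCN cis.
Of these, 2 lack any improper symmetry element and so occur as enantiomeric pairs, giving 6 + 2 = 8 stereoisomers in total.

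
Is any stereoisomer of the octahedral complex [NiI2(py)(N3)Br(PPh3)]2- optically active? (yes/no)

yes

An octahedron has six vertices in three trans pairs; every non-trans pair is cis.
Placing the ligands in turn and identifying arrangements related by rotation or reflection leaves 9 distinct geometric isomers.
Of these, 6 lack any improper symmetry element and so occur as enantiomeric pairs, giving 9 + 6 = 15 stereoisomers in total.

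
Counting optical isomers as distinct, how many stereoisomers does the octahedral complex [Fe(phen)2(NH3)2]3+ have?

An octahedron has six vertices in three trans pairs; every non-trans pair is cis.
Each phen is bidentate and must span two cis positions.
Working through the distinct placements yields 2 geometric isomers: NH3 trans; NH3 cis (chiral).
One of these lacks any improper symmetry element and so occurs as an enantiomeric pair, giving 2 + 1 = 3 stereoisomers in total.

3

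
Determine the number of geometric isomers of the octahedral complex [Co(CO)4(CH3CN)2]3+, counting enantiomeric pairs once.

The six octahedral sites form three mutually perpendicular trans pairs.
Working through the distinct placements yields 2 geometric isomers: CH3CN trans; CH3CN cis.

2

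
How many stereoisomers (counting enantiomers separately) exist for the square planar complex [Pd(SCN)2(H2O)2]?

Working through the distinct placements yields 2 geometric isomers: SCN cis; SCN trans.
Each arrangement has an internal mirror plane or centre of symmetry, so none is chiral.

2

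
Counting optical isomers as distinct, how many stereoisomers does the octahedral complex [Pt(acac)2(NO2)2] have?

3

The six octahedral sites form three mutually perpendicular trans pairs.
Each acac is bidentate and must span two cis positions.
There are 2 geometric isomers: NO2 trans; NO2 cis (chiral).
One of these lacks any improper symmetry element and so occurs as an enantiomeric pair, giving 2 + 1 = 3 stereoisomers in total.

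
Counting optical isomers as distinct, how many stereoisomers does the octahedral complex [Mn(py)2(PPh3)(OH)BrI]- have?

Exhaustive case analysis gives 9 geometric isomers.
Of these, 6 lack any improper symmetry element and so occur as enantiomeric pairs, giving 9 + 6 = 15 stereoisomers in total.

15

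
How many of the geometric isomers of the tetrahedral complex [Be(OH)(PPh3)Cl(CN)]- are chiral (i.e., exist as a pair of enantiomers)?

All four vertices of a tetrahedron are equivalent and mutually adjacent, so cis/trans isomerism cannot arise.
Only one geometric arrangement is possible; it has no improper symmetry element, so it exists as a pair of enantiomers (2 stereoisomers).

1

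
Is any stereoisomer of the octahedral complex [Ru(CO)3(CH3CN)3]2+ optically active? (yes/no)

no

An octahedron has six vertices in three trans pairs; every non-trans pair is cis.
Systematic placement gives 2 geometric isomers: CO mer; CO fac.
Each arrangement has an internal mirror plane or centre of symmetry, so none is chiral.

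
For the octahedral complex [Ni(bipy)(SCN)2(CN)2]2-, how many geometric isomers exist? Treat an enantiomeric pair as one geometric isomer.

The six octahedral sites form three mutually perpendicular trans pairs.
Each bipy is bidentate and must span two cis positions.
There are 3 geometric isomers: SCN cis, CN trans; SCN cis, CN cis (chiral); SCN trans, CN cis.

3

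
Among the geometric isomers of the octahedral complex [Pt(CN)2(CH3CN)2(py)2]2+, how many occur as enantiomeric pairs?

In an octahedral complex each vertex has one trans partner and four cis neighbours.
Systematic placement gives 5 geometric isomers: CN trans, CH3CN trans, py trans; CN cis, CH3CN trans, py cis; CN cis, CH3CN cis, py trans; CN cis, CH3CN cis, py cis (chiral); CN trans, CH3CN cis, py cis.
One of these lacks any improper symmetry element and so occurs as an enantiomeric pair, giving 5 + 1 = 6 stereoisomers in total.

1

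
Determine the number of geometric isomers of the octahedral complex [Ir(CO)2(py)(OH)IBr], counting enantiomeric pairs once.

9

Exhaustive case analysis gives 9 geometric isomers.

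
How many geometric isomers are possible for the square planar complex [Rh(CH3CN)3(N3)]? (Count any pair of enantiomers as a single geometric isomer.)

1

In a square planar complex each vertex has one trans partner and two cis neighbours.
Only one geometric arrangement is possible.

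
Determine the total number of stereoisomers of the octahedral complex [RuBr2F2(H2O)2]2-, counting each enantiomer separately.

6

An octahedron has six vertices in three trans pairs; every non-trans pair is cis.
There are 5 geometric isomers: Br trans, F trans, H2O trans; Br trans, F cis, H2O cis; Br cis, F cis, H2O trans; Br cis, F cis, H2O cis (chiral); Br cis, F trans, H2O cis.
One of these lacks any improper symmetry element and so occurs as an enantiomeric pair, giving 5 + 1 = 6 stereoisomers in total.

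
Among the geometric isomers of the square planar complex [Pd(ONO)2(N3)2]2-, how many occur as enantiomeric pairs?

0

The distinct arrangements are (2 in all): ONO cis; ONO trans.
Each arrangement has an internal mirror plane or centre of symmetry, so none is chiral.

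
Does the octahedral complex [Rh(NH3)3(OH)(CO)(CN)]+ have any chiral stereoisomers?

An octahedron has six vertices in three trans pairs; every non-trans pair is cis.
Systematic placement gives 4 geometric isomers: NH3 mer (3 arrangements); NH3 fac (chiral).
One of these lacks any improper symmetry element and so occurs as an enantiomeric pair, giving 4 + 1 = 5 stereoisomers in total.

yes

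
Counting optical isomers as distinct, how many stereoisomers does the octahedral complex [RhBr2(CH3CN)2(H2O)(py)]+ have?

8

The six octahedral sites form three mutually perpendicular trans pairs.
Working through the distinct placements yields 6 geometric isomers: Br trans, CH3CN trans; Br trans, CH3CN cis; Br cis, CH3CN cis (3 arrangements, 2 chiral); Br cis, CH3CN trans.
Of these, 2 lack any improper symmetry element and so occur as enantiomeric pairs, giving 6 + 2 = 8 stereoisomers in total.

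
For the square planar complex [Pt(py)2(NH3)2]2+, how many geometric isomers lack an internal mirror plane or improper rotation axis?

In a square planar complex each vertex has one trans partner and two cis neighbours.
The distinct arrangements are (2 in all): py cis; py trans.
Each arrangement has an internal mirror plane or centre of symmetry, so none is chiral.

0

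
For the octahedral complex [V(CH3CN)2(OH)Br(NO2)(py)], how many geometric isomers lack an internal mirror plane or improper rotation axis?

6

An octahedron has six vertices in three trans pairs; every non-trans pair is cis.
Systematic enumeration (placing each ligand type in turn and discarding arrangements equivalent by rotation or reflection) gives 9 geometric isomers.
Of these, 6 lack any improper symmetry element and so occur as enantiomeric pairs, giving 9 + 6 = 15 stereoisomers in total.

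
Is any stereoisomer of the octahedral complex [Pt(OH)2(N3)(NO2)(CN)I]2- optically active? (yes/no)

yes

The six octahedral sites form three mutually perpendicular trans pairs.
Exhaustive case analysis gives 9 geometric isomers.
Of these, 6 lack any improper symmetry element and so occur as enantiomeric pairs, giving 9 + 6 = 15 stereoisomers in total.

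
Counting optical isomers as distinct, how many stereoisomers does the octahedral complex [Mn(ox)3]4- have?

Each ox is bidentate and must span two cis positions.
Only one geometric arrangement is possible; it has no improper symmetry element, so it exists as a pair of enantiomers (2 stereoisomers).

2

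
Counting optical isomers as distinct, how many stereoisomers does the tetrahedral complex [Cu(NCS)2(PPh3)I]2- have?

All four vertices of a tetrahedron are equivalent and mutually adjacent, so cis/trans isomerism cannot arise.
Only one geometric arrangement is possible.

1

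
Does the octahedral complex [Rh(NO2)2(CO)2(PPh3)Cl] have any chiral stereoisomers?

In an octahedral complex each vertex has one trans partner and four cis neighbours.
The distinct arrangements are (6 in all): NO2 cis, CO trans; NO2 trans, CO trans; NO2 cis, CO cis (3 arrangements, 2 chiral); NO2 trans, CO cis.
Of these, 2 lack any improper symmetry element and so occur as enantiomeric pairs, giving 6 + 2 = 8 stereoisomers in total.

yes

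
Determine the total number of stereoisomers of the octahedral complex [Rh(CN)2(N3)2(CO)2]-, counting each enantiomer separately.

There are 5 geometric isomers: CN trans, N3 trans, CO trans; CN trans, N3 cis, CO cis; CN cis, N3 trans, CO cis; CN cis, N3 cis, CO cis (chiral); CN cis, N3 cis, CO trans.
One of these lacks any improper symmetry element and so occurs as an enantiomeric pair, giving 5 + 1 = 6 stereoisomers in total.

6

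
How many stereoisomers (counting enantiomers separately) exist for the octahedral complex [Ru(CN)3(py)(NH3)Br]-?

The six octahedral sites form three mutually perpendicular trans pairs.
Systematic placement gives 4 geometric isomers: CN mer (3 arrangements); CN fac (chiral).
One of these lacks any improper symmetry element and so occurs as an enantiomeric pair, giving 4 + 1 = 5 stereoisomers in total.

5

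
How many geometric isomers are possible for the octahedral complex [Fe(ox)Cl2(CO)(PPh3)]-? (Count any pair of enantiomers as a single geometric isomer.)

4

An octahedron has six vertices in three trans pairs; every non-trans pair is cis.
Each ox is bidentate and must span two cis positions.
Working through the distinct placements yields 4 geometric isomers: Cl cis (3 arrangements, 2 chiral); Cl trans.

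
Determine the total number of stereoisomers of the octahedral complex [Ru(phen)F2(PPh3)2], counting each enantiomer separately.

4

The six octahedral sites form three mutually perpendicular trans pairs.
Each phen is bidentate and must span two cis positions.
There are 3 geometric isomers: F trans, PPh3 cis; F cis, PPh3 cis (chiral); F cis, PPh3 trans.
One of these lacks any improper symmetry element and so occurs as an enantiomeric pair, giving 3 + 1 = 4 stereoisomers in total.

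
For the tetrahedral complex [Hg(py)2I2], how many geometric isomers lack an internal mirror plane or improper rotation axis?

0

Only one geometric arrangement is possible.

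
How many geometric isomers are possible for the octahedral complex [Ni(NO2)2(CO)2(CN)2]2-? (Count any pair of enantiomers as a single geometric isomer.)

Working through the distinct placements yields 5 geometric isomers: NO2 trans, CO trans, CN trans; NO2 cis, CO cis, CN trans; NO2 trans, CO cis, CN cis; NO2 cis, CO cis, CN cis (chiral); NO2 cis, CO trans, CN cis.

5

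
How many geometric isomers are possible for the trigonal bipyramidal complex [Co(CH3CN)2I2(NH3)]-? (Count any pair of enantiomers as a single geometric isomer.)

5

In a trigonal bipyramid the two axial positions differ from the three equatorial ones.
Systematic enumeration (placing each ligand type in turn and discarding arrangements equivalent by rotation or reflection) gives 5 geometric isomers.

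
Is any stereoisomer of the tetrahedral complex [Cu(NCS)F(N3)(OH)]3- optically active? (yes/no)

All four vertices of a tetrahedron are equivalent and mutually adjacent, so cis/trans isomerism cannot arise.
Only one geometric arrangement is possible; it has no improper symmetry element, so it exists as a pair of enantiomers (2 stereoisomers).

yes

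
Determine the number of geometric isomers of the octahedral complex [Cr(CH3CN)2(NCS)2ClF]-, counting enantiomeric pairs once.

6

There are 6 geometric isomers: CH3CN trans, NCS trans; CH3CN trans, NCS cis; CH3CN cis, NCS trans; CH3CN cis, NCS cis (3 arrangements, 2 chiral).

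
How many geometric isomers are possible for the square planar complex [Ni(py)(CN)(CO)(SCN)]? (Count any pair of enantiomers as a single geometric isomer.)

A square has two trans pairs of vertices; adjacent vertices are cis.
There are 3 geometric isomers: (CN/SCN trans, CO/py trans); (CN/py trans, CO/SCN trans); (CN/CO trans, SCN/py trans).

3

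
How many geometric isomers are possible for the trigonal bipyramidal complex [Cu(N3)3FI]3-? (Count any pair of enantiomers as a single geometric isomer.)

A trigonal bipyramid has two axial and three equatorial sites, which are chemically inequivalent.
There are 4 geometric isomers: F axial, I axial; F axial, I equatorial; F equatorial, I axial; F equatorial, I equatorial.

4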